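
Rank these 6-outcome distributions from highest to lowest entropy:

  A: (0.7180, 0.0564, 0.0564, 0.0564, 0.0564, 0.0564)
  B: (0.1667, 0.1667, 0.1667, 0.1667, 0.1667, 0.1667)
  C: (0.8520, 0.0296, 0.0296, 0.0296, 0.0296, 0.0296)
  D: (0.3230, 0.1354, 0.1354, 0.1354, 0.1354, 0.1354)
B > D > A > C

Key insight: Entropy is maximized by uniform distributions and minimized by concentrated distributions.

Entropies:
  H(A) = 1.5129 bits
  H(B) = 2.5850 bits
  H(C) = 0.9485 bits
  H(D) = 2.4796 bits

Ranking: B > D > A > C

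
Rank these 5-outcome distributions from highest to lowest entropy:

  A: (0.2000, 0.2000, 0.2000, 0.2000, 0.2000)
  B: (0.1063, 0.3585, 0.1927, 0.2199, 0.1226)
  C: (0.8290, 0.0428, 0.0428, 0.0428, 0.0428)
A > B > C

Key insight: Entropy is maximized by uniform distributions and minimized by concentrated distributions.

- Uniform distributions have maximum entropy log₂(5) = 2.3219 bits
- The more "peaked" or concentrated a distribution, the lower its entropy

Entropies:
  H(A) = 2.3219 bits
  H(B) = 2.1839 bits
  H(C) = 1.0020 bits

Ranking: A > B > C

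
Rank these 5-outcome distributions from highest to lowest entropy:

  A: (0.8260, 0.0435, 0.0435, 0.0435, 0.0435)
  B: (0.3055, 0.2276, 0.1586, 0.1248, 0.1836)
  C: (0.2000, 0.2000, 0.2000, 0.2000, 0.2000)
C > B > A

Key insight: Entropy is maximized by uniform distributions and minimized by concentrated distributions.

- Uniform distributions have maximum entropy log₂(5) = 2.3219 bits
- The more "peaked" or concentrated a distribution, the lower its entropy

Entropies:
  H(A) = 1.0148 bits
  H(B) = 2.2536 bits
  H(C) = 2.3219 bits

Ranking: C > B > A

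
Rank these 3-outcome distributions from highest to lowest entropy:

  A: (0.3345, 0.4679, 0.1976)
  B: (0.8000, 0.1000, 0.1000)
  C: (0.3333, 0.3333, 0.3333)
C > A > B

Key insight: Entropy is maximized by uniform distributions and minimized by concentrated distributions.

- Uniform distributions have maximum entropy log₂(3) = 1.5850 bits
- The more "peaked" or concentrated a distribution, the lower its entropy

Entropies:
  H(A) = 1.5034 bits
  H(B) = 0.9219 bits
  H(C) = 1.5850 bits

Ranking: C > A > B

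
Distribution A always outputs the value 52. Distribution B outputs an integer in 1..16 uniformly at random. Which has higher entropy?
B

A is deterministic, so H(A) = 0. B is uniform over 16 outcomes, so H(B) = log₂(16) = 4.000 bits. Any distribution with genuine randomness has higher entropy than a deterministic one.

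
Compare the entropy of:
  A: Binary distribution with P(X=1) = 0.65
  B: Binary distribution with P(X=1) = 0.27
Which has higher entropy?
A

For binary distributions, entropy is maximized at p=0.5 and decreases as p moves toward 0 or 1.

H(A) = H(0.65) = 0.9341 bits
H(B) = H(0.27) = 0.8415 bits

Distribution A (p=0.65) is closer to uniform (p=0.5), so it has higher entropy.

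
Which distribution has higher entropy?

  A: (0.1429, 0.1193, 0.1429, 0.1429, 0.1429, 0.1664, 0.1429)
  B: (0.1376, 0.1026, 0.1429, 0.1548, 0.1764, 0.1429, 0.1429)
A

Both distributions are close to uniform, making this a harder comparison.

H(A) = 2.8017 bits
H(B) = 2.7922 bits

The distribution closer to uniform has higher entropy.
Answer: A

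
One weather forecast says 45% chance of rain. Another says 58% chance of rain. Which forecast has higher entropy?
45% forecast

Treat each forecast as a Bernoulli distribution. Binary entropy is maximized at p=0.5 and falls off symmetrically toward 0 or 1. The 45% forecast is closer to 50%, so it is more uncertain. H(45%) ≈ 0.993 bits, H(58%) ≈ 0.981 bits.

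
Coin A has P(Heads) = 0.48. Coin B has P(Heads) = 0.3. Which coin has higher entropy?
A

For binary distributions, entropy is maximized at p=0.5 and decreases as p moves toward 0 or 1.

H(A) = H(0.48) = 0.9988 bits
H(B) = H(0.3) = 0.8813 bits

Distribution A (p=0.48) is closer to uniform (p=0.5), so it has higher entropy.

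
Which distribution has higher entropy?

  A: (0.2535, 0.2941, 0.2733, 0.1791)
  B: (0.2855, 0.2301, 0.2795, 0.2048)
B

Both distributions are close to uniform, making this a harder comparison.

H(A) = 1.9770 bits
H(B) = 1.9867 bits

The distribution closer to uniform has higher entropy.
Answer: B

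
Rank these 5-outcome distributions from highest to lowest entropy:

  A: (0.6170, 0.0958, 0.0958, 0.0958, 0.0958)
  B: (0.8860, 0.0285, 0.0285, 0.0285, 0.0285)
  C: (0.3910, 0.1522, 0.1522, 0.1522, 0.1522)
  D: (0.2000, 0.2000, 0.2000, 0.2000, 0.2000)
D > C > A > B

Key insight: Entropy is maximized by uniform distributions and minimized by concentrated distributions.

Entropies:
  H(A) = 1.7261 bits
  H(B) = 0.7399 bits
  H(C) = 2.1834 bits
  H(D) = 2.3219 bits

Ranking: D > C > A > B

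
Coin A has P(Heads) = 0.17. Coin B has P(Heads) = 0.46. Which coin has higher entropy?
B

For binary distributions, entropy is maximized at p=0.5 and decreases as p moves toward 0 or 1.

H(A) = H(0.17) = 0.6577 bits
H(B) = H(0.46) = 0.9954 bits

Distribution B (p=0.46) is closer to uniform (p=0.5), so it has higher entropy.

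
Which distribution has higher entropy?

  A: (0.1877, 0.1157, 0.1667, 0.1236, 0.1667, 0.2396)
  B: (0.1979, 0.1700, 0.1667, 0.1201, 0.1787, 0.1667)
B

Both distributions are close to uniform, making this a harder comparison.

H(A) = 2.5415 bits
H(B) = 2.5699 bits

The distribution closer to uniform has higher entropy.
Answer: B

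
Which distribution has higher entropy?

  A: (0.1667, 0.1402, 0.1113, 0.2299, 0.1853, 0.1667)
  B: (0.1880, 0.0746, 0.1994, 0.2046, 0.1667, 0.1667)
A

Both distributions are close to uniform, making this a harder comparison.

H(A) = 2.5498 bits
H(B) = 2.5266 bits

The distribution closer to uniform has higher entropy.
Answer: A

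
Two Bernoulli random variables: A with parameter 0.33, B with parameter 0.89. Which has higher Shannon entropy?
A

For binary distributions, entropy is maximized at p=0.5 and decreases as p moves toward 0 or 1.

H(A) = H(0.33) = 0.9149 bits
H(B) = H(0.89) = 0.4999 bits

Distribution A (p=0.33) is closer to uniform (p=0.5), so it has higher entropy.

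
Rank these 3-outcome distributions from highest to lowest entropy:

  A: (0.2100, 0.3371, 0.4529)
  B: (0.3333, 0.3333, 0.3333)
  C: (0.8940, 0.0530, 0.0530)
B > A > C

Key insight: Entropy is maximized by uniform distributions and minimized by concentrated distributions.

- Uniform distributions have maximum entropy log₂(3) = 1.5850 bits
- The more "peaked" or concentrated a distribution, the lower its entropy

Entropies:
  H(A) = 1.5192 bits
  H(B) = 1.5850 bits
  H(C) = 0.5937 bits

Ranking: B > A > C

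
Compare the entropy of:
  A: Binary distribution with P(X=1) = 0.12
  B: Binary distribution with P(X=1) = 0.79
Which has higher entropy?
B

For binary distributions, entropy is maximized at p=0.5 and decreases as p moves toward 0 or 1.

H(A) = H(0.12) = 0.5294 bits
H(B) = H(0.79) = 0.7415 bits

Distribution B (p=0.79) is closer to uniform (p=0.5), so it has higher entropy.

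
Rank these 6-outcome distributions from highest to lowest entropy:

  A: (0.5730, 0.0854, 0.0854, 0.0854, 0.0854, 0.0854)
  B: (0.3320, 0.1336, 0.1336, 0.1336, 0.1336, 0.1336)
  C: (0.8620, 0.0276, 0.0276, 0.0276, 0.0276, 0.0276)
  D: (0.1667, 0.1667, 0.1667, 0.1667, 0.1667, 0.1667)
D > B > A > C

Key insight: Entropy is maximized by uniform distributions and minimized by concentrated distributions.

Entropies:
  H(A) = 1.9760 bits
  H(B) = 2.4680 bits
  H(C) = 0.8994 bits
  H(D) = 2.5850 bits

Ranking: D > B > A > C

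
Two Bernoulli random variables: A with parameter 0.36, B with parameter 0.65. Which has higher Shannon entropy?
A

For binary distributions, entropy is maximized at p=0.5 and decreases as p moves toward 0 or 1.

H(A) = H(0.36) = 0.9427 bits
H(B) = H(0.65) = 0.9341 bits

Distribution A (p=0.36) is closer to uniform (p=0.5), so it has higher entropy.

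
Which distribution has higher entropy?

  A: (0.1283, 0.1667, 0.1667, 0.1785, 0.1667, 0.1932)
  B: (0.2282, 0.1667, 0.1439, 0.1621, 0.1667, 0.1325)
A

Both distributions are close to uniform, making this a harder comparison.

H(A) = 2.5745 bits
H(B) = 2.5624 bits

The distribution closer to uniform has higher entropy.
Answer: A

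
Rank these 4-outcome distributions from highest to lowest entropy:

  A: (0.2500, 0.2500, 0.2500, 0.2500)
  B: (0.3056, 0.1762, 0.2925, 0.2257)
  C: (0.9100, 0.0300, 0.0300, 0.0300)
A > B > C

Key insight: Entropy is maximized by uniform distributions and minimized by concentrated distributions.

- Uniform distributions have maximum entropy log₂(4) = 2.0000 bits
- The more "peaked" or concentrated a distribution, the lower its entropy

Entropies:
  H(A) = 2.0000 bits
  H(B) = 1.9674 bits
  H(C) = 0.5791 bits

Ranking: A > B > C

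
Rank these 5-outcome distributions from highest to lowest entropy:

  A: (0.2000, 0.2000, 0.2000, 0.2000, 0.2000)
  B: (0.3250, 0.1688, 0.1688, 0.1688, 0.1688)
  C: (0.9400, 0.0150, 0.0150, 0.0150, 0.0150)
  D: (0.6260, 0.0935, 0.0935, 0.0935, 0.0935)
A > B > D > C

Key insight: Entropy is maximized by uniform distributions and minimized by concentrated distributions.

Entropies:
  H(A) = 2.3219 bits
  H(B) = 2.2597 bits
  H(C) = 0.4474 bits
  H(D) = 1.7017 bits

Ranking: A > B > D > C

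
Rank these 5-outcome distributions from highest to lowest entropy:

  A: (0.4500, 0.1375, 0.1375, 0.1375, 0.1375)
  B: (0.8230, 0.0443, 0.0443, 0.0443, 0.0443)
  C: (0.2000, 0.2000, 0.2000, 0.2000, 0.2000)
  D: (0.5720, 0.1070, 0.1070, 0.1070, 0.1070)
C > A > D > B

Key insight: Entropy is maximized by uniform distributions and minimized by concentrated distributions.

Entropies:
  H(A) = 2.0928 bits
  H(B) = 1.0275 bits
  H(C) = 2.3219 bits
  H(D) = 1.8410 bits

Ranking: C > A > D > B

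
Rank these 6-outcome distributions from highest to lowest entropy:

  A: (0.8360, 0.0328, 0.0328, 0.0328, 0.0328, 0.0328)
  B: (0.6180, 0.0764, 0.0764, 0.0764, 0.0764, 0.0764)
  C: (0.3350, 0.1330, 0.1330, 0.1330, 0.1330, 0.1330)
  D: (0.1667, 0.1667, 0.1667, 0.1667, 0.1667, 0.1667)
D > C > B > A

Key insight: Entropy is maximized by uniform distributions and minimized by concentrated distributions.

Entropies:
  H(A) = 1.0246 bits
  H(B) = 1.8464 bits
  H(C) = 2.4640 bits
  H(D) = 2.5850 bits

Ranking: D > C > B > A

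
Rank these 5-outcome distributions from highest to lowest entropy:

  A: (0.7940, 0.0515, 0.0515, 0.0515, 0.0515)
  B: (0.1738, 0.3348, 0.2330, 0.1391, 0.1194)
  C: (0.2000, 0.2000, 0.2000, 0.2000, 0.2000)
C > B > A

Key insight: Entropy is maximized by uniform distributions and minimized by concentrated distributions.

- Uniform distributions have maximum entropy log₂(5) = 2.3219 bits
- The more "peaked" or concentrated a distribution, the lower its entropy

Entropies:
  H(A) = 1.1458 bits
  H(B) = 2.2188 bits
  H(C) = 2.3219 bits

Ranking: C > B > A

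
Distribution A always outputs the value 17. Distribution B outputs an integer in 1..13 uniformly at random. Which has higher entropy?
B

A is deterministic, so H(A) = 0. B is uniform over 13 outcomes, so H(B) = log₂(13) = 3.700 bits. Any distribution with genuine randomness has higher entropy than a deterministic one.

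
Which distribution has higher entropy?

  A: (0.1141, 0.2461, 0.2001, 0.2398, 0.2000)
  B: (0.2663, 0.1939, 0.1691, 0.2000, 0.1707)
B

Both distributions are close to uniform, making this a harder comparison.

H(A) = 2.2779 bits
H(B) = 2.3006 bits

The distribution closer to uniform has higher entropy.
Answer: B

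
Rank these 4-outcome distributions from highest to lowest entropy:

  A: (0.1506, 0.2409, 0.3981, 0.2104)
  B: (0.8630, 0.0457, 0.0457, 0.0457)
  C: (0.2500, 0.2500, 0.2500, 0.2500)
C > A > B

Key insight: Entropy is maximized by uniform distributions and minimized by concentrated distributions.

- Uniform distributions have maximum entropy log₂(4) = 2.0000 bits
- The more "peaked" or concentrated a distribution, the lower its entropy

Entropies:
  H(A) = 1.9082 bits
  H(B) = 0.7935 bits
  H(C) = 2.0000 bits

Ranking: C > A > B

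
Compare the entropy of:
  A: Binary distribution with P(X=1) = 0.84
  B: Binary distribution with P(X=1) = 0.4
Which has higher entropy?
B

For binary distributions, entropy is maximized at p=0.5 and decreases as p moves toward 0 or 1.

H(A) = H(0.84) = 0.6343 bits
H(B) = H(0.4) = 0.9710 bits

Distribution B (p=0.4) is closer to uniform (p=0.5), so it has higher entropy.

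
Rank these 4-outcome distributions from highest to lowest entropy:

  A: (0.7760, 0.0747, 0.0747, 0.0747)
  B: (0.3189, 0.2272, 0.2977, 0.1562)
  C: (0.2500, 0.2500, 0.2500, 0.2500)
C > B > A

Key insight: Entropy is maximized by uniform distributions and minimized by concentrated distributions.

- Uniform distributions have maximum entropy log₂(4) = 2.0000 bits
- The more "peaked" or concentrated a distribution, the lower its entropy

Entropies:
  H(A) = 1.1224 bits
  H(B) = 1.9503 bits
  H(C) = 2.0000 bits

Ranking: C > B > A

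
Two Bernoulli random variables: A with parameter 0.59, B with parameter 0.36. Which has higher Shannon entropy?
A

For binary distributions, entropy is maximized at p=0.5 and decreases as p moves toward 0 or 1.

H(A) = H(0.59) = 0.9765 bits
H(B) = H(0.36) = 0.9427 bits

Distribution A (p=0.59) is closer to uniform (p=0.5), so it has higher entropy.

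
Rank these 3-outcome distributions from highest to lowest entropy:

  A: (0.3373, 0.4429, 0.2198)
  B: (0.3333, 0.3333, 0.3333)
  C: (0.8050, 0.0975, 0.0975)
B > A > C

Key insight: Entropy is maximized by uniform distributions and minimized by concentrated distributions.

- Uniform distributions have maximum entropy log₂(3) = 1.5850 bits
- The more "peaked" or concentrated a distribution, the lower its entropy

Entropies:
  H(A) = 1.5296 bits
  H(B) = 1.5850 bits
  H(C) = 0.9068 bits

Ranking: B > A > C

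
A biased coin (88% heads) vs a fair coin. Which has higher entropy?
Fair coin

The fair coin is uniform (p=0.5), maximizing binary entropy at 1 bit. The biased coin has H(0.88) ≈ 0.529 bits — its outcome is more predictable, so its entropy is lower.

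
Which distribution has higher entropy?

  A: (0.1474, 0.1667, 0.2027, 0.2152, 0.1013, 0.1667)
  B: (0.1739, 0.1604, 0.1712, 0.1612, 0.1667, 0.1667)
B

Both distributions are close to uniform, making this a harder comparison.

H(A) = 2.5472 bits
H(B) = 2.5844 bits

The distribution closer to uniform has higher entropy.
Answer: B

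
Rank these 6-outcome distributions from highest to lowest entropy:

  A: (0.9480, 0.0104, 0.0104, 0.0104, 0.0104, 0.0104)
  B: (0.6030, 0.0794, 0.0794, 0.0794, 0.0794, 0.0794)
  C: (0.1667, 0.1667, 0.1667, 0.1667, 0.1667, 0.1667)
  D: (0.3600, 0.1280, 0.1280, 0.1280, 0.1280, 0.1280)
C > D > B > A

Key insight: Entropy is maximized by uniform distributions and minimized by concentrated distributions.

Entropies:
  H(A) = 0.4156 bits
  H(B) = 1.8910 bits
  H(C) = 2.5850 bits
  H(D) = 2.4287 bits

Ranking: C > D > B > A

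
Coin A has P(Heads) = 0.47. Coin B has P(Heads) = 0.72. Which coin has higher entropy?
A

For binary distributions, entropy is maximized at p=0.5 and decreases as p moves toward 0 or 1.

H(A) = H(0.47) = 0.9974 bits
H(B) = H(0.72) = 0.8555 bits

Distribution A (p=0.47) is closer to uniform (p=0.5), so it has higher entropy.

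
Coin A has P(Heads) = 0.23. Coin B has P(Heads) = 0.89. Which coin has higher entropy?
A

For binary distributions, entropy is maximized at p=0.5 and decreases as p moves toward 0 or 1.

H(A) = H(0.23) = 0.7780 bits
H(B) = H(0.89) = 0.4999 bits

Distribution A (p=0.23) is closer to uniform (p=0.5), so it has higher entropy.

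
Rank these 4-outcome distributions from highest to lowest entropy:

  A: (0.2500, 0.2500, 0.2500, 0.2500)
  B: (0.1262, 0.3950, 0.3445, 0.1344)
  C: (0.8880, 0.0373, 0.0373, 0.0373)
A > B > C

Key insight: Entropy is maximized by uniform distributions and minimized by concentrated distributions.

- Uniform distributions have maximum entropy log₂(4) = 2.0000 bits
- The more "peaked" or concentrated a distribution, the lower its entropy

Entropies:
  H(A) = 2.0000 bits
  H(B) = 1.8249 bits
  H(C) = 0.6834 bits

Ranking: A > B > C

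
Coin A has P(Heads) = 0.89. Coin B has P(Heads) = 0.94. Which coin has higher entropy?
A

For binary distributions, entropy is maximized at p=0.5 and decreases as p moves toward 0 or 1.

H(A) = H(0.89) = 0.4999 bits
H(B) = H(0.94) = 0.3274 bits

Distribution A (p=0.89) is closer to uniform (p=0.5), so it has higher entropy.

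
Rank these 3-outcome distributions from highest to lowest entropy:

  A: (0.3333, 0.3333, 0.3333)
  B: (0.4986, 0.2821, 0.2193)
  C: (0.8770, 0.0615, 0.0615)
A > B > C

Key insight: Entropy is maximized by uniform distributions and minimized by concentrated distributions.

- Uniform distributions have maximum entropy log₂(3) = 1.5850 bits
- The more "peaked" or concentrated a distribution, the lower its entropy

Entropies:
  H(A) = 1.5850 bits
  H(B) = 1.4957 bits
  H(C) = 0.6609 bits

Ranking: A > B > C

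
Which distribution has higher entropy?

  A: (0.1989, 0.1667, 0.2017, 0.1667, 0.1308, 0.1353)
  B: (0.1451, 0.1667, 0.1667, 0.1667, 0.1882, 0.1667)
B

Both distributions are close to uniform, making this a harder comparison.

H(A) = 2.5652 bits
H(B) = 2.5809 bits

The distribution closer to uniform has higher entropy.
Answer: B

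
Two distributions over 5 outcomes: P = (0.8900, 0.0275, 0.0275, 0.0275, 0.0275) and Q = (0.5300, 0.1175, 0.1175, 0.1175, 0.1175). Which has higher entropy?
Q

P is highly concentrated on one outcome (89%), making it nearly deterministic. Q spreads its mass more evenly (max 53%). The more spread-out distribution has higher entropy: H(P) ≈ 0.720 bits, H(Q) ≈ 1.937 bits.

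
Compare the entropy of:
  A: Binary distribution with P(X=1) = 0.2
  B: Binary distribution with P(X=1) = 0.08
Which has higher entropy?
A

For binary distributions, entropy is maximized at p=0.5 and decreases as p moves toward 0 or 1.

H(A) = H(0.2) = 0.7219 bits
H(B) = H(0.08) = 0.4022 bits

Distribution A (p=0.2) is closer to uniform (p=0.5), so it has higher entropy.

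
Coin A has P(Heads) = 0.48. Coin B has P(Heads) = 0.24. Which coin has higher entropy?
A

For binary distributions, entropy is maximized at p=0.5 and decreases as p moves toward 0 or 1.

H(A) = H(0.48) = 0.9988 bits
H(B) = H(0.24) = 0.7950 bits

Distribution A (p=0.48) is closer to uniform (p=0.5), so it has higher entropy.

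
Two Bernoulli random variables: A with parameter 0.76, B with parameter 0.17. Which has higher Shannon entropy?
A

For binary distributions, entropy is maximized at p=0.5 and decreases as p moves toward 0 or 1.

H(A) = H(0.76) = 0.7950 bits
H(B) = H(0.17) = 0.6577 bits

Distribution A (p=0.76) is closer to uniform (p=0.5), so it has higher entropy.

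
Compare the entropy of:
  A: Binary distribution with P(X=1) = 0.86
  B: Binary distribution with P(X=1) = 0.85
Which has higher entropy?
B

For binary distributions, entropy is maximized at p=0.5 and decreases as p moves toward 0 or 1.

H(A) = H(0.86) = 0.5842 bits
H(B) = H(0.85) = 0.6098 bits

Distribution B (p=0.85) is closer to uniform (p=0.5), so it has higher entropy.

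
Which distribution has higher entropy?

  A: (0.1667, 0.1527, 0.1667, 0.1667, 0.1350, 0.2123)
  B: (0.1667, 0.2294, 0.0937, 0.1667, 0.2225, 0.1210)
A

Both distributions are close to uniform, making this a harder comparison.

H(A) = 2.5712 bits
H(B) = 2.5201 bits

The distribution closer to uniform has higher entropy.
Answer: A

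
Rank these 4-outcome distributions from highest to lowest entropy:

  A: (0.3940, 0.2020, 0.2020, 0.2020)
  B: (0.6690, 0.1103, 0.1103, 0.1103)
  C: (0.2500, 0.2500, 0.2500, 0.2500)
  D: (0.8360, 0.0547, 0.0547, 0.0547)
C > A > B > D

Key insight: Entropy is maximized by uniform distributions and minimized by concentrated distributions.

Entropies:
  H(A) = 1.9278 bits
  H(B) = 1.4406 bits
  H(C) = 2.0000 bits
  H(D) = 0.9037 bits

Ranking: C > A > B > D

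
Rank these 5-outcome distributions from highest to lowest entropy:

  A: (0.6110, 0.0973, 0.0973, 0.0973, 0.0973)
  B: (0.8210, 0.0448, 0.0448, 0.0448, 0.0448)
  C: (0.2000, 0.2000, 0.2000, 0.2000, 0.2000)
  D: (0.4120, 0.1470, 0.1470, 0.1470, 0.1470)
C > D > A > B

Key insight: Entropy is maximized by uniform distributions and minimized by concentrated distributions.

Entropies:
  H(A) = 1.7422 bits
  H(B) = 1.0359 bits
  H(C) = 2.3219 bits
  H(D) = 2.1535 bits

Ranking: C > D > A > B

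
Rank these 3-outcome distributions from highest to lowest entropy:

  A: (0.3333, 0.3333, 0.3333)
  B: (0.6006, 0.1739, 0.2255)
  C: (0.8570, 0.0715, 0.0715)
A > B > C

Key insight: Entropy is maximized by uniform distributions and minimized by concentrated distributions.

- Uniform distributions have maximum entropy log₂(3) = 1.5850 bits
- The more "peaked" or concentrated a distribution, the lower its entropy

Entropies:
  H(A) = 1.5850 bits
  H(B) = 1.3652 bits
  H(C) = 0.7350 bits

Ranking: A > B > C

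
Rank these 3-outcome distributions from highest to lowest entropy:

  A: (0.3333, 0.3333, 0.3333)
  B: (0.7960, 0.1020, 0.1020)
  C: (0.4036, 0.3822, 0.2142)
A > C > B

Key insight: Entropy is maximized by uniform distributions and minimized by concentrated distributions.

- Uniform distributions have maximum entropy log₂(3) = 1.5850 bits
- The more "peaked" or concentrated a distribution, the lower its entropy

Entropies:
  H(A) = 1.5850 bits
  H(B) = 0.9339 bits
  H(C) = 1.5349 bits

Ranking: A > C > B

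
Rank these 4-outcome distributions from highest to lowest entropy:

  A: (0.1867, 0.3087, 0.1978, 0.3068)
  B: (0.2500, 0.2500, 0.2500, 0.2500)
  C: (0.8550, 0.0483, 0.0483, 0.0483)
B > A > C

Key insight: Entropy is maximized by uniform distributions and minimized by concentrated distributions.

- Uniform distributions have maximum entropy log₂(4) = 2.0000 bits
- The more "peaked" or concentrated a distribution, the lower its entropy

Entropies:
  H(A) = 1.9609 bits
  H(B) = 2.0000 bits
  H(C) = 0.8270 bits

Ranking: B > A > C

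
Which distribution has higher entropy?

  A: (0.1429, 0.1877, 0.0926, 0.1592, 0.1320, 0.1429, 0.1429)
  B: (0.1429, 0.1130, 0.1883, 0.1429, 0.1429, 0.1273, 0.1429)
B

Both distributions are close to uniform, making this a harder comparison.

H(A) = 2.7816 bits
H(B) = 2.7918 bits

The distribution closer to uniform has higher entropy.
Answer: B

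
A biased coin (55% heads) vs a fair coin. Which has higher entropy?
Fair coin

The fair coin is uniform (p=0.5), maximizing binary entropy at 1 bit. The biased coin has H(0.55) ≈ 0.993 bits — its outcome is more predictable, so its entropy is lower.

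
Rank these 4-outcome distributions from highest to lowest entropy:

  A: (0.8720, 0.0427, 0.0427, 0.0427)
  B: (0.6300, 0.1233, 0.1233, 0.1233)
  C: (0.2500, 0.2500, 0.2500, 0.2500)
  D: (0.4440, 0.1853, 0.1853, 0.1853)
C > D > B > A

Key insight: Entropy is maximized by uniform distributions and minimized by concentrated distributions.

Entropies:
  H(A) = 0.7548 bits
  H(B) = 1.5371 bits
  H(C) = 2.0000 bits
  H(D) = 1.8722 bits

Ranking: C > D > B > A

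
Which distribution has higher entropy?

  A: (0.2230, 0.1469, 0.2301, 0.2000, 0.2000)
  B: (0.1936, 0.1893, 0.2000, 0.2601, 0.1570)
A

Both distributions are close to uniform, making this a harder comparison.

H(A) = 2.3058 bits
H(B) = 2.3023 bits

The distribution closer to uniform has higher entropy.
Answer: A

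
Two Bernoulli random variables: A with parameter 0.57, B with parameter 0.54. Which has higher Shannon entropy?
B

For binary distributions, entropy is maximized at p=0.5 and decreases as p moves toward 0 or 1.

H(A) = H(0.57) = 0.9858 bits
H(B) = H(0.54) = 0.9954 bits

Distribution B (p=0.54) is closer to uniform (p=0.5), so it has higher entropy.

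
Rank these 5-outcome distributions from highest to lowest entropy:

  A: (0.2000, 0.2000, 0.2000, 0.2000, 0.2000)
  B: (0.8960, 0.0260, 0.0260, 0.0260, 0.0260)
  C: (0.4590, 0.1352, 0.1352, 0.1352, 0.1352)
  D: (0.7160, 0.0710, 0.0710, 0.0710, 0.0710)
A > C > D > B

Key insight: Entropy is maximized by uniform distributions and minimized by concentrated distributions.

Entropies:
  H(A) = 2.3219 bits
  H(B) = 0.6895 bits
  H(C) = 2.0771 bits
  H(D) = 1.4288 bits

Ranking: A > C > D > B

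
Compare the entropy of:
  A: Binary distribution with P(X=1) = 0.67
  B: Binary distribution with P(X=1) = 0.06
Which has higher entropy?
A

For binary distributions, entropy is maximized at p=0.5 and decreases as p moves toward 0 or 1.

H(A) = H(0.67) = 0.9149 bits
H(B) = H(0.06) = 0.3274 bits

Distribution A (p=0.67) is closer to uniform (p=0.5), so it has higher entropy.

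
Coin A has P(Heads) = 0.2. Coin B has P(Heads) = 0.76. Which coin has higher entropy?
B

For binary distributions, entropy is maximized at p=0.5 and decreases as p moves toward 0 or 1.

H(A) = H(0.2) = 0.7219 bits
H(B) = H(0.76) = 0.7950 bits

Distribution B (p=0.76) is closer to uniform (p=0.5), so it has higher entropy.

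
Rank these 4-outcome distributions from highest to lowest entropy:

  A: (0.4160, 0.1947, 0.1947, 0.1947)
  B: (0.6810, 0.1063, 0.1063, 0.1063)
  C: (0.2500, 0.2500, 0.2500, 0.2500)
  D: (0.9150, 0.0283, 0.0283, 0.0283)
C > A > B > D

Key insight: Entropy is maximized by uniform distributions and minimized by concentrated distributions.

Entropies:
  H(A) = 1.9052 bits
  H(B) = 1.4089 bits
  H(C) = 2.0000 bits
  H(D) = 0.5543 bits

Ranking: C > A > B > D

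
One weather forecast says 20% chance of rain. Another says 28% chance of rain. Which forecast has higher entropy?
28% forecast

Treat each forecast as a Bernoulli distribution. Binary entropy is maximized at p=0.5 and falls off symmetrically toward 0 or 1. The 28% forecast is closer to 50%, so it is more uncertain. H(20%) ≈ 0.722 bits, H(28%) ≈ 0.855 bits.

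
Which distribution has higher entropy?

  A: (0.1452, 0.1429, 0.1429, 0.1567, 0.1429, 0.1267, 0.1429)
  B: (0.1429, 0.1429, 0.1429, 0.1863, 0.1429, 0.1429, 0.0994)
A

Both distributions are close to uniform, making this a harder comparison.

H(A) = 2.8050 bits
H(B) = 2.7880 bits

The distribution closer to uniform has higher entropy.
Answer: A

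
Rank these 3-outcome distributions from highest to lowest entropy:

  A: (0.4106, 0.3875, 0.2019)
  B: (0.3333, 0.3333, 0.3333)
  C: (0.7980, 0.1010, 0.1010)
B > A > C

Key insight: Entropy is maximized by uniform distributions and minimized by concentrated distributions.

- Uniform distributions have maximum entropy log₂(3) = 1.5850 bits
- The more "peaked" or concentrated a distribution, the lower its entropy

Entropies:
  H(A) = 1.5233 bits
  H(B) = 1.5850 bits
  H(C) = 0.9279 bits

Ranking: B > A > C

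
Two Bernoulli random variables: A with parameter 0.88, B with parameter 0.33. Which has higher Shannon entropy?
B

For binary distributions, entropy is maximized at p=0.5 and decreases as p moves toward 0 or 1.

H(A) = H(0.88) = 0.5294 bits
H(B) = H(0.33) = 0.9149 bits

Distribution B (p=0.33) is closer to uniform (p=0.5), so it has higher entropy.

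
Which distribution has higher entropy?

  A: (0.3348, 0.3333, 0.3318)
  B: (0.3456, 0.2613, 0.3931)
A

Both distributions are close to uniform, making this a harder comparison.

H(A) = 1.5850 bits
H(B) = 1.5652 bits

The distribution closer to uniform has higher entropy.
Answer: A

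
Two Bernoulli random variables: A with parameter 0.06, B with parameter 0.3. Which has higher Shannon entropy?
B

For binary distributions, entropy is maximized at p=0.5 and decreases as p moves toward 0 or 1.

H(A) = H(0.06) = 0.3274 bits
H(B) = H(0.3) = 0.8813 bits

Distribution B (p=0.3) is closer to uniform (p=0.5), so it has higher entropy.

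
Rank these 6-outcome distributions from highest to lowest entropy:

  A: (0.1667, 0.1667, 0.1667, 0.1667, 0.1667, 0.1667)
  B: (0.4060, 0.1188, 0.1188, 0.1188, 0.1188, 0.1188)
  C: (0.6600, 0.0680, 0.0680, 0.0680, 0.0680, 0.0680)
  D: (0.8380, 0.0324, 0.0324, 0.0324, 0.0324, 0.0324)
A > B > C > D

Key insight: Entropy is maximized by uniform distributions and minimized by concentrated distributions.

Entropies:
  H(A) = 2.5850 bits
  H(B) = 2.3536 bits
  H(C) = 1.7143 bits
  H(D) = 1.0152 bits

Ranking: A > B > C > D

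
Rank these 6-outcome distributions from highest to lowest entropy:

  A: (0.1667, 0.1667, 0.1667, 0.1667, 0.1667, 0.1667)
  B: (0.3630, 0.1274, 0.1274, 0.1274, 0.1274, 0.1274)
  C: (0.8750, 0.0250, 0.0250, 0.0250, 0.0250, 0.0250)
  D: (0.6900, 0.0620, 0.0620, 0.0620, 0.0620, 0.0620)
A > B > D > C

Key insight: Entropy is maximized by uniform distributions and minimized by concentrated distributions.

Entropies:
  H(A) = 2.5850 bits
  H(B) = 2.4242 bits
  H(C) = 0.8338 bits
  H(D) = 1.6130 bits

Ranking: A > B > D > C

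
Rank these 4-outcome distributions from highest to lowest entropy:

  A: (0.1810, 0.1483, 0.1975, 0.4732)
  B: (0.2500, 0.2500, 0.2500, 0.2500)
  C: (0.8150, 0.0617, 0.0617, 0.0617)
B > A > C

Key insight: Entropy is maximized by uniform distributions and minimized by concentrated distributions.

- Uniform distributions have maximum entropy log₂(4) = 2.0000 bits
- The more "peaked" or concentrated a distribution, the lower its entropy

Entropies:
  H(A) = 1.8276 bits
  H(B) = 2.0000 bits
  H(C) = 0.9841 bits

Ranking: B > A > C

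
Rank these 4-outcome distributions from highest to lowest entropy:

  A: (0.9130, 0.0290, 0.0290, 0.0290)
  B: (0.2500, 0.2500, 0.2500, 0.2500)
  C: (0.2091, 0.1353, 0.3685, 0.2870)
B > C > A

Key insight: Entropy is maximized by uniform distributions and minimized by concentrated distributions.

- Uniform distributions have maximum entropy log₂(4) = 2.0000 bits
- The more "peaked" or concentrated a distribution, the lower its entropy

Entropies:
  H(A) = 0.5643 bits
  H(B) = 2.0000 bits
  H(C) = 1.9102 bits

Ranking: B > C > A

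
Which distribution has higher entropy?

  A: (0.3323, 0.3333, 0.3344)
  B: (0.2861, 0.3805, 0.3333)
A

Both distributions are close to uniform, making this a harder comparison.

H(A) = 1.5850 bits
H(B) = 1.5753 bits

The distribution closer to uniform has higher entropy.
Answer: A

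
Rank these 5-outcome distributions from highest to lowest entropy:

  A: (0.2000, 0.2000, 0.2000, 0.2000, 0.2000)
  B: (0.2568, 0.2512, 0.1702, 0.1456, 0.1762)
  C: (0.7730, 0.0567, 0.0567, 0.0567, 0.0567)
A > B > C

Key insight: Entropy is maximized by uniform distributions and minimized by concentrated distributions.

- Uniform distributions have maximum entropy log₂(5) = 2.3219 bits
- The more "peaked" or concentrated a distribution, the lower its entropy

Entropies:
  H(A) = 2.3219 bits
  H(B) = 2.2852 bits
  H(C) = 1.2267 bits

Ranking: A > B > C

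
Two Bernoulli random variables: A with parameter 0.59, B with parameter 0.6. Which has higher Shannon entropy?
A

For binary distributions, entropy is maximized at p=0.5 and decreases as p moves toward 0 or 1.

H(A) = H(0.59) = 0.9765 bits
H(B) = H(0.6) = 0.9710 bits

Distribution A (p=0.59) is closer to uniform (p=0.5), so it has higher entropy.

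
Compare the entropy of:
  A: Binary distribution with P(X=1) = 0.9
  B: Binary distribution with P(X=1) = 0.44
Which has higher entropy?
B

For binary distributions, entropy is maximized at p=0.5 and decreases as p moves toward 0 or 1.

H(A) = H(0.9) = 0.4690 bits
H(B) = H(0.44) = 0.9896 bits

Distribution B (p=0.44) is closer to uniform (p=0.5), so it has higher entropy.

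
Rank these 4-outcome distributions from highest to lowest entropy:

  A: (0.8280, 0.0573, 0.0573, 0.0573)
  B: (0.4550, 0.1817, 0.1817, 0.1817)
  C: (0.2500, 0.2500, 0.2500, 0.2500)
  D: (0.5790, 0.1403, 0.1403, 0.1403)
C > B > D > A

Key insight: Entropy is maximized by uniform distributions and minimized by concentrated distributions.

Entropies:
  H(A) = 0.9349 bits
  H(B) = 1.8580 bits
  H(C) = 2.0000 bits
  H(D) = 1.6492 bits

Ranking: C > B > D > A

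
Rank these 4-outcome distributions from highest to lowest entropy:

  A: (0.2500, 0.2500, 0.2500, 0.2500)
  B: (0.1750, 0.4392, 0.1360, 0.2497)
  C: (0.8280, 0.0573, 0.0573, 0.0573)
A > B > C

Key insight: Entropy is maximized by uniform distributions and minimized by concentrated distributions.

- Uniform distributions have maximum entropy log₂(4) = 2.0000 bits
- The more "peaked" or concentrated a distribution, the lower its entropy

Entropies:
  H(A) = 2.0000 bits
  H(B) = 1.8528 bits
  H(C) = 0.9349 bits

Ranking: A > B > C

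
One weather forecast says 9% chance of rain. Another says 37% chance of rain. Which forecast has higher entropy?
37% forecast

Treat each forecast as a Bernoulli distribution. Binary entropy is maximized at p=0.5 and falls off symmetrically toward 0 or 1. The 37% forecast is closer to 50%, so it is more uncertain. H(9%) ≈ 0.436 bits, H(37%) ≈ 0.951 bits.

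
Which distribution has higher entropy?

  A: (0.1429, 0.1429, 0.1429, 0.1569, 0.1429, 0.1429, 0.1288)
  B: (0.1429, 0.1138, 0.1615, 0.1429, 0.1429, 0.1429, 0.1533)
A

Both distributions are close to uniform, making this a harder comparison.

H(A) = 2.8054 bits
H(B) = 2.8006 bits

The distribution closer to uniform has higher entropy.
Answer: A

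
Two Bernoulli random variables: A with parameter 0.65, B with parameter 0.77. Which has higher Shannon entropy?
A

For binary distributions, entropy is maximized at p=0.5 and decreases as p moves toward 0 or 1.

H(A) = H(0.65) = 0.9341 bits
H(B) = H(0.77) = 0.7780 bits

Distribution A (p=0.65) is closer to uniform (p=0.5), so it has higher entropy.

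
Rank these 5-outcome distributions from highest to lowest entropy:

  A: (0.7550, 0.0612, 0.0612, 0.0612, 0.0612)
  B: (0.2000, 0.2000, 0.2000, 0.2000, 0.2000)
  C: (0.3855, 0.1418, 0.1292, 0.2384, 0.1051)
B > C > A

Key insight: Entropy is maximized by uniform distributions and minimized by concentrated distributions.

- Uniform distributions have maximum entropy log₂(5) = 2.3219 bits
- The more "peaked" or concentrated a distribution, the lower its entropy

Entropies:
  H(A) = 1.2933 bits
  H(B) = 2.3219 bits
  H(C) = 2.1458 bits

Ranking: B > C > A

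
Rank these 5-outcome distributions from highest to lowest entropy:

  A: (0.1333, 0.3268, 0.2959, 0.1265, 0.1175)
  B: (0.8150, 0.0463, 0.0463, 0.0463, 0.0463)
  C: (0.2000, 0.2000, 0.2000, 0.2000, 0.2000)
C > A > B

Key insight: Entropy is maximized by uniform distributions and minimized by concentrated distributions.

- Uniform distributions have maximum entropy log₂(5) = 2.3219 bits
- The more "peaked" or concentrated a distribution, the lower its entropy

Entropies:
  H(A) = 2.1750 bits
  H(B) = 1.0609 bits
  H(C) = 2.3219 bits

Ranking: C > A > B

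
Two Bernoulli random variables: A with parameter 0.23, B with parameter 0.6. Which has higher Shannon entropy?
B

For binary distributions, entropy is maximized at p=0.5 and decreases as p moves toward 0 or 1.

H(A) = H(0.23) = 0.7780 bits
H(B) = H(0.6) = 0.9710 bits

Distribution B (p=0.6) is closer to uniform (p=0.5), so it has higher entropy.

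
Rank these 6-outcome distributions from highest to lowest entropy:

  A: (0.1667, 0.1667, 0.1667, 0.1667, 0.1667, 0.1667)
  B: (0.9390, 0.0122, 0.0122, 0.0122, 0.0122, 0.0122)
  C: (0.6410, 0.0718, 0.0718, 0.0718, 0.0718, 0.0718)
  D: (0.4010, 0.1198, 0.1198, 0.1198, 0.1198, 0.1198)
A > D > C > B

Key insight: Entropy is maximized by uniform distributions and minimized by concentrated distributions.

Entropies:
  H(A) = 2.5850 bits
  H(B) = 0.4730 bits
  H(C) = 1.7754 bits
  H(D) = 2.3624 bits

Ranking: A > D > C > B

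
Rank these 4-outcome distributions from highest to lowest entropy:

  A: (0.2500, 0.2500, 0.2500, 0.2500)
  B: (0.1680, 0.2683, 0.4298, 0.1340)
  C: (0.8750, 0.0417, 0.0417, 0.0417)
A > B > C

Key insight: Entropy is maximized by uniform distributions and minimized by concentrated distributions.

- Uniform distributions have maximum entropy log₂(4) = 2.0000 bits
- The more "peaked" or concentrated a distribution, the lower its entropy

Entropies:
  H(A) = 2.0000 bits
  H(B) = 1.8537 bits
  H(C) = 0.7417 bits

Ranking: A > B > C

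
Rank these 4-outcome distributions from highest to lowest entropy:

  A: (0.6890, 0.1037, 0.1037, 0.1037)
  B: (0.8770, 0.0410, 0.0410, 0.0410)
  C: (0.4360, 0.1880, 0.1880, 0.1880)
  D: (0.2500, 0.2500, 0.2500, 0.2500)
D > C > A > B

Key insight: Entropy is maximized by uniform distributions and minimized by concentrated distributions.

Entropies:
  H(A) = 1.3872 bits
  H(B) = 0.7329 bits
  H(C) = 1.8821 bits
  H(D) = 2.0000 bits

Ranking: D > C > A > B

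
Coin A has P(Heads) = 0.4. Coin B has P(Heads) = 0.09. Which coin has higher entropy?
A

For binary distributions, entropy is maximized at p=0.5 and decreases as p moves toward 0 or 1.

H(A) = H(0.4) = 0.9710 bits
H(B) = H(0.09) = 0.4365 bits

Distribution A (p=0.4) is closer to uniform (p=0.5), so it has higher entropy.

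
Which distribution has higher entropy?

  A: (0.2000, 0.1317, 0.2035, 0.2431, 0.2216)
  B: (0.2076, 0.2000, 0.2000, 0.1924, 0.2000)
B

Both distributions are close to uniform, making this a harder comparison.

H(A) = 2.2948 bits
H(B) = 2.3215 bits

The distribution closer to uniform has higher entropy.
Answer: B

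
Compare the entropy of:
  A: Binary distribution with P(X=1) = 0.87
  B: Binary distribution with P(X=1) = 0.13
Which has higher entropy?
Equal

For binary distributions, entropy is maximized at p=0.5 and decreases as p moves toward 0 or 1.

H(A) = H(0.87) = 0.5574 bits
H(B) = H(0.13) = 0.5574 bits

Both distributions are equally far from uniform (|0.87-0.5| = |0.13-0.5|), so they have the same entropy.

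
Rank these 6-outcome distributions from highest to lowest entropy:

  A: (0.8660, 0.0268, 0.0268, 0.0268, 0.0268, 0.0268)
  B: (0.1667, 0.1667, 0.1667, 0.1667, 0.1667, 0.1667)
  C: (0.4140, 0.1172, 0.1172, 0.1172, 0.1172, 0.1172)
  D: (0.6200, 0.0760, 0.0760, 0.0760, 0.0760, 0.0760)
B > C > D > A

Key insight: Entropy is maximized by uniform distributions and minimized by concentrated distributions.

Entropies:
  H(A) = 0.8794 bits
  H(B) = 2.5850 bits
  H(C) = 2.3392 bits
  H(D) = 1.8404 bits

Ranking: B > C > D > A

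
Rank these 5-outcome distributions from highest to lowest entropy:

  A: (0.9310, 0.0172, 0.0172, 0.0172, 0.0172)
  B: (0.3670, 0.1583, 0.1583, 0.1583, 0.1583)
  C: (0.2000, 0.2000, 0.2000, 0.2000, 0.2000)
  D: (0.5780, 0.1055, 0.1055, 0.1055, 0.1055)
C > B > D > A

Key insight: Entropy is maximized by uniform distributions and minimized by concentrated distributions.

Entropies:
  H(A) = 0.5002 bits
  H(B) = 2.2143 bits
  H(C) = 2.3219 bits
  H(D) = 1.8264 bits

Ranking: C > B > D > A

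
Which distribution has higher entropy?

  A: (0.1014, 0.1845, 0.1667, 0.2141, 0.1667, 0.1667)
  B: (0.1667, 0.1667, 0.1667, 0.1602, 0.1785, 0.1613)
B

Both distributions are close to uniform, making this a harder comparison.

H(A) = 2.5533 bits
H(B) = 2.5841 bits

The distribution closer to uniform has higher entropy.
Answer: B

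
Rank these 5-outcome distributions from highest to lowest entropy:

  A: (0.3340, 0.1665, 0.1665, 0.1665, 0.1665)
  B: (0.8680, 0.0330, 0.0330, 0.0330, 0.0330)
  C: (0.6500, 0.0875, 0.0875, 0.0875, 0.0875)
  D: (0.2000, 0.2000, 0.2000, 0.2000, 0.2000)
D > A > C > B

Key insight: Entropy is maximized by uniform distributions and minimized by concentrated distributions.

Entropies:
  H(A) = 2.2510 bits
  H(B) = 0.8269 bits
  H(C) = 1.6341 bits
  H(D) = 2.3219 bits

Ranking: D > A > C > B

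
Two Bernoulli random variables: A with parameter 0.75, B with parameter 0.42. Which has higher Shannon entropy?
B

For binary distributions, entropy is maximized at p=0.5 and decreases as p moves toward 0 or 1.

H(A) = H(0.75) = 0.8113 bits
H(B) = H(0.42) = 0.9815 bits

Distribution B (p=0.42) is closer to uniform (p=0.5), so it has higher entropy.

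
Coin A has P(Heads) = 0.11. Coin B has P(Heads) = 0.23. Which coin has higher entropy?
B

For binary distributions, entropy is maximized at p=0.5 and decreases as p moves toward 0 or 1.

H(A) = H(0.11) = 0.4999 bits
H(B) = H(0.23) = 0.7780 bits

Distribution B (p=0.23) is closer to uniform (p=0.5), so it has higher entropy.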